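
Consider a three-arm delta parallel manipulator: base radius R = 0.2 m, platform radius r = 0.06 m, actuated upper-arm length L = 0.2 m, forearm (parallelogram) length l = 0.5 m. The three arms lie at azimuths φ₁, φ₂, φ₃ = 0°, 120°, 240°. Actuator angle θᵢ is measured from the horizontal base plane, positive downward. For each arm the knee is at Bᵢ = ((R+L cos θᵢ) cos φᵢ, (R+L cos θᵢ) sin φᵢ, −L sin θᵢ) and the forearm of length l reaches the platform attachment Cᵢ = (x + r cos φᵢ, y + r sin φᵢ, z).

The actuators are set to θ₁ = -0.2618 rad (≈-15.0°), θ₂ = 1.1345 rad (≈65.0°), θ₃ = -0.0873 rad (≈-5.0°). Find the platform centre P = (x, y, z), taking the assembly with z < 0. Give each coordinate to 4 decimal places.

(0.1386, -0.1975, -0.3643)

S1 = (0.3332·cos0.0°, 0.3332·sin0.0°, 0.0518) = (0.3332, 0.0000, 0.0518)
S2 = (0.2245·cos120.0°, 0.2245·sin120.0°, -0.1813) = (-0.1123, 0.1944, -0.1813)
S3 = (0.3392·cos240.0°, 0.3392·sin240.0°, 0.0174) = (-0.1696, -0.2938, 0.0174)
|S₂|²−|S₁|² = -0.0304;  |S₃|²−|S₁|² = 0.0017
linear system: -0.8909x+0.3889y = -0.0304−-0.4661z; -1.0056x+-0.5876y = 0.0017−-0.0687z
det = 0.9145;  x = 0.0188+-0.3286z,  y = -0.0351+0.4456z
quadratic in z: (1.3066)z²+(0.0718)z+(-0.1473)=0, √Δ=0.8802 → z ∈ {-0.3643, 0.3094}; z = -0.3643 (taking z<0)
x = 0.1386, y = -0.1975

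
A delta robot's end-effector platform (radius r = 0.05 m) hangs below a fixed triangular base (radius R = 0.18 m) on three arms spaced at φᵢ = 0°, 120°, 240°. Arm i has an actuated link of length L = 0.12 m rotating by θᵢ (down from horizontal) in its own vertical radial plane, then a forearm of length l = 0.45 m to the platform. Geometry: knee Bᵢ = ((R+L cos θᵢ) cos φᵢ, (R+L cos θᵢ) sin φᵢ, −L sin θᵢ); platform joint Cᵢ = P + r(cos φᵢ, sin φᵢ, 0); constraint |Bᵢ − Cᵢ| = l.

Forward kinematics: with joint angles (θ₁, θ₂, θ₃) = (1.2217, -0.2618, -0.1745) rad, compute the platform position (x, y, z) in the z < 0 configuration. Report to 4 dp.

centre 1 = (0.1710·cos0.0°, 0.1710·sin0.0°, -0.1128) = (0.1710, 0.0000, -0.1128)
φ2=120.0°: virtual centre (-0.1230, 0.2130, 0.0311), radius l
centre 3 = (0.2482·cos240.0°, 0.2482·sin240.0°, 0.0208) = (-0.1241, -0.2149, 0.0208)
|centre ₂|²−|centre ₁|² = 0.0195;  |centre ₃|²−|centre ₁|² = 0.0201
plane₁₂: -0.5880x+0.4259y+0.2876z = 0.0195
det = 0.5042;  x = -0.0335+0.4710z,  y = -0.0006+-0.0251z
quadratic in z: (1.2224)z²+(0.0328)z+(-0.1479)=0, √Δ=0.8511 → z ∈ {-0.3616, 0.3347}; z = -0.3616 (taking z<0)
x = -0.2038, y = 0.0085

(-0.2038, 0.0085, -0.3616)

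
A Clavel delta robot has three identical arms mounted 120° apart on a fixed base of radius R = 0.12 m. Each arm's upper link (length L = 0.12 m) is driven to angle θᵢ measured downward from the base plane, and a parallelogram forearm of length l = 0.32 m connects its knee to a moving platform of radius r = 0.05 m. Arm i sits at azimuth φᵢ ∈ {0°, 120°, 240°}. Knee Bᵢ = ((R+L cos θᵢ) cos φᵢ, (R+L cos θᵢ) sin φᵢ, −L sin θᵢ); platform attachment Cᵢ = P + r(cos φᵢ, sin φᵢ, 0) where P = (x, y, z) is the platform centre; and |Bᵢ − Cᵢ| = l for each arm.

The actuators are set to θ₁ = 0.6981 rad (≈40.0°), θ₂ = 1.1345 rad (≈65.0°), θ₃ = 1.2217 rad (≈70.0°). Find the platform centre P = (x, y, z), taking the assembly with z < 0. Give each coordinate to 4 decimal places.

arm 1 at φ=0.0°: ρ1 = 0.1619;  S1 = (0.1619, 0.0000, -0.0771)
arm 2 at φ=120.0°: ρ2 = 0.1207;  S2 = (-0.0604, 0.1045, -0.1088)
S3 = (0.1110·cos240.0°, 0.1110·sin240.0°, -0.1128) = (-0.0555, -0.0962, -0.1128)
subtract pairs → two planes through P
[-0.4446 0.2091 -0.0633]·P = -0.0058;  [-0.4349 -0.1923 -0.0713]·P = -0.0071
Cramer: x(z) = 0.0147-0.1534z;  y(z) = 0.0037-0.0236z
into |P−S₁|² = l²: 1.0241z² + 0.1992z + -0.0748 = 0;  Δ = 0.3460;  z = -0.3845 or 0.1899 → z<0 root = -0.3845
x = 0.0737, y = 0.0128

(0.0737, 0.0128, -0.3845)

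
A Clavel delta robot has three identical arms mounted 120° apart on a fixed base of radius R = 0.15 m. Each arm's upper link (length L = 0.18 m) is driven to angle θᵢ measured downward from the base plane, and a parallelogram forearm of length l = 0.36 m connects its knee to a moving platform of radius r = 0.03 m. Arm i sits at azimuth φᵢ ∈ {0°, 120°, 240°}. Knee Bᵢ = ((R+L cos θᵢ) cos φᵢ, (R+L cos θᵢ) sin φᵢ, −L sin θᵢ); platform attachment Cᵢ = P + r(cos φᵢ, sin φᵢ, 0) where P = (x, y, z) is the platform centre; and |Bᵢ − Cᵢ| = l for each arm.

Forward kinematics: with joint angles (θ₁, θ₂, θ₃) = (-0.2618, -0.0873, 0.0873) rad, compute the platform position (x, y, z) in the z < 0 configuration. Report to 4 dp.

arm 1 at φ=0.0°: (R−r)+L cos θ1 = 0.2939;  centre 1 = (0.2939, 0.0000, 0.0466)
φ2=120.0°: virtual centre (-0.1497, 0.2592, 0.0157), radius l
φ3=240.0°: virtual centre (-0.1497, -0.2592, -0.0157), radius l
eliminate P² terms by subtracting sphere 1 from 2 and 3
plane₁₂: -0.8870x+0.5184y+-0.0618z = 0.0013
Cramer: x(z) = -0.0015-0.1050z;  y(z) = 0.0000-0.0605z
quadratic in z: (1.0147)z²+(-0.0311)z+(-0.0402)=0, √Δ=0.4052 → z ∈ {-0.1843, 0.2150}; z = -0.1843 (taking z<0)
x = 0.0179, y = 0.0112

(0.0179, 0.0112, -0.1843)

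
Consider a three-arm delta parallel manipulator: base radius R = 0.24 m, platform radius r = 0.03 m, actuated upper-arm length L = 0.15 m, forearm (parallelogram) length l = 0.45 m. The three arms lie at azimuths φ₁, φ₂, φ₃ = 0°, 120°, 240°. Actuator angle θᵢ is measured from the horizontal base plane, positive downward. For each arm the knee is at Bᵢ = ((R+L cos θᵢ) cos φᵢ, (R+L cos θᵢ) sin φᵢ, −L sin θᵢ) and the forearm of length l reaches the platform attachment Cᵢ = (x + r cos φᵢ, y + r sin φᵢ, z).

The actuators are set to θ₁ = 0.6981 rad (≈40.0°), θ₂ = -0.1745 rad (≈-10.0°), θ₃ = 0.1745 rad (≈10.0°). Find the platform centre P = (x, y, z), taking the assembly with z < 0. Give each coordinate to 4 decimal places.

(-0.0723, 0.0257, -0.3063)

arm 1 at φ=0.0°: ρ1 = 0.3249;  O1 = (0.3249, 0.0000, -0.0964)
arm 2 at φ=120.0°: ρ2 = 0.3577;  O2 = (-0.1789, 0.3098, 0.0260)
O3 = (0.3577·cos240.0°, 0.3577·sin240.0°, -0.0260) = (-0.1789, -0.3098, -0.0260)
|O₂|²−|O₁|² = 0.0138;  |O₃|²−|O₁|² = 0.0138
plane₁₂: -1.0075x+0.6196y+0.2449z = 0.0138
Cramer: x(z) = -0.0137+0.1914z;  y(z) = 0.0000-0.0841z
quadratic in z: (1.0437)z²+(0.0632)z+(-0.0786)=0, √Δ=0.5762 → z ∈ {-0.3063, 0.2457}; z = -0.3063 (taking z<0)
x = -0.0723, y = 0.0257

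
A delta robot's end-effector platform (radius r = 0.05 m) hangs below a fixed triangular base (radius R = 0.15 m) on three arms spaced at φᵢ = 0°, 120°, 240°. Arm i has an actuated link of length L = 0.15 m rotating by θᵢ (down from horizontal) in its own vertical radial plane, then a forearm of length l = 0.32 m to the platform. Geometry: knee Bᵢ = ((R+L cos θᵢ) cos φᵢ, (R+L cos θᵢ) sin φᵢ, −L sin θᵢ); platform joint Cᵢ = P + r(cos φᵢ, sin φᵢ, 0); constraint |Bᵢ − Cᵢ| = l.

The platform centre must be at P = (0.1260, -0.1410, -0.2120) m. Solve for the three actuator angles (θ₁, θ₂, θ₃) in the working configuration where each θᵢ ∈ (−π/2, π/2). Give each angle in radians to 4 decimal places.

θ₁ = -0.3487, θ₂ = 1.3967, θ₃ = 0.1748

arm 1 (φ=0.0°): x'=0.1260, y'=-0.1410
  e−x'=-0.0260;  (l²−L²−(e−x')²−y'²−z²)/2L = 0.0480
  γ=atan2(-0.2120,-0.0260)=-1.6928;  ψ=arccos(0.2247)=1.3441;  θ1=γ+ψ≈-0.3487
rotate P by −φ2: (-0.1851, -0.0386, -0.2120)
  e−x'=0.2851;  (l²−L²−(e−x')²−y'²−z²)/2L = -0.1594
  √(A²+B²)=0.3553;  θ2 = -0.6394+2.0361 ≈ 1.3967
rotate P by −φ3: (0.0591, 0.1796, -0.2120)
  e−x'=0.0409;  (l²−L²−(e−x')²−y'²−z²)/2L = 0.0034
  √(A²+B²)=0.2159;  θ3 = -1.3803+1.5550 ≈ 0.1748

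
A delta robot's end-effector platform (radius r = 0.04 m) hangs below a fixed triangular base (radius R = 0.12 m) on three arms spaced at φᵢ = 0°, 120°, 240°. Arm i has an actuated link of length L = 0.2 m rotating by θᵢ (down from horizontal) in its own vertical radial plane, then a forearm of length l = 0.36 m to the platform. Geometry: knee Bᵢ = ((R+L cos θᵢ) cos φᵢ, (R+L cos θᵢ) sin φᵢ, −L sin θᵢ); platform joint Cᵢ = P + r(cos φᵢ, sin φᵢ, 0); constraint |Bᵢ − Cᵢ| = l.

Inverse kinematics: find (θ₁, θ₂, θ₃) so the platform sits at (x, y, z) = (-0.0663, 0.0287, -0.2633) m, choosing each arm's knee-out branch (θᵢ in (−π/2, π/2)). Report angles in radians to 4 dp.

φ1=0.0° → target in arm frame (-0.0663, 0.0287)
  A cos θ + B sin θ = C:  0.1463·cos θ + -0.2633·sin θ = -0.0049
  θ1 = atan2(B,A) + arccos(C/0.3012) = 0.5234
φ2=120.0° → target in arm frame (0.0580, 0.0431)
  A cos θ + B sin θ = C:  0.0220·cos θ + -0.2633·sin θ = 0.0448
  √(A²+B²)=0.2642;  θ2 = -1.4875+1.4003 ≈ -0.0872
φ3=240.0° → target in arm frame (0.0083, -0.0718)
  A cos θ + B sin θ = C:  0.0717·cos θ + -0.2633·sin θ = 0.0250
  θ3 = atan2(B,A) + arccos(C/0.2729) = 0.1743

θ₁ = 0.5234, θ₂ = -0.0872, θ₃ = 0.1743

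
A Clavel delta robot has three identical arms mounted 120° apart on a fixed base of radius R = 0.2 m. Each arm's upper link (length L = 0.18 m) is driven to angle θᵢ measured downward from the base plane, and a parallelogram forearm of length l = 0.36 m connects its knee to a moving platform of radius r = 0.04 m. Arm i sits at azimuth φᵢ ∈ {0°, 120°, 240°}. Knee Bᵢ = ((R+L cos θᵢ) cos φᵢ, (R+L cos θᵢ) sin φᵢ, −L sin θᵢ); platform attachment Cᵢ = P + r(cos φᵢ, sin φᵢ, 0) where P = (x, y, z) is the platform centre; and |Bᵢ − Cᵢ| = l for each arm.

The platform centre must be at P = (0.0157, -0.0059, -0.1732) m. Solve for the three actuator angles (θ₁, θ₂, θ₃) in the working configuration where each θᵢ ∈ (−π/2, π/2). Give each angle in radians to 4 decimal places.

θ₁ = 0.0868, θ₂ = 0.3492, θ₃ = 0.2619

φ1=0.0° → target in arm frame (0.0157, -0.0059)
  A=0.1443, B=-0.1732, C=(l²−L²−A²−y'²−z²)/(2L)=0.1287
  γ=atan2(-0.1732,0.1443)=-0.8762;  ψ=arccos(0.5711)=0.9630;  θ1=γ+ψ≈0.0868
arm 2 (φ=120.0°): x'=-0.0130, y'=-0.0106
  e−x'=0.1730;  (l²−L²−(e−x')²−y'²−z²)/2L = 0.1033
  γ=atan2(-0.1732,0.1730)=-0.7861;  ψ=arccos(0.4219)=1.1353;  θ2=γ+ψ≈0.3492
arm 3 (φ=240.0°): x'=-0.0027, y'=0.0165
  A cos θ + B sin θ = C:  0.1627·cos θ + -0.1732·sin θ = 0.1123
  √(A²+B²)=0.2377;  θ3 = -0.8165+1.0784 ≈ 0.2619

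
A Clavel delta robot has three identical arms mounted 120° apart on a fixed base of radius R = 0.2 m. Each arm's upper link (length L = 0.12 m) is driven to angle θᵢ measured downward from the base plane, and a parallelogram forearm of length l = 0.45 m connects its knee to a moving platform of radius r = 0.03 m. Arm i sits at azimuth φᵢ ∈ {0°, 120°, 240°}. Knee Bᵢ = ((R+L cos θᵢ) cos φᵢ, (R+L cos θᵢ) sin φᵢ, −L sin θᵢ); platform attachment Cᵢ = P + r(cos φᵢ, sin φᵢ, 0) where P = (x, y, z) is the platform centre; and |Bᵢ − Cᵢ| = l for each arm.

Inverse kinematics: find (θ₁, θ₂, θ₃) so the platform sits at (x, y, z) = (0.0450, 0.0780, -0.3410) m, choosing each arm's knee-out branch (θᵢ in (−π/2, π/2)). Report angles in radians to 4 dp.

θ₁ = -0.2611, θ₂ = -0.2615, θ₃ = 0.6108

rotate P by −φ1: (0.0450, 0.0780, -0.3410)
  A=0.1250, B=-0.3410, C=(l²−L²−A²−y'²−z²)/(2L)=0.2088
  √(A²+B²)=0.3632;  θ1 = -1.2194+0.9583 ≈ -0.2611
rotate P by −φ2: (0.0450, -0.0780, -0.3410)
  A cos θ + B sin θ = C:  0.1250·cos θ + -0.3410·sin θ = 0.2089
  √(A²+B²)=0.3632;  θ2 = -1.2196+0.9581 ≈ -0.2615
arm 3 (φ=240.0°): x'=-0.0900, y'=0.0000
  A=0.2600, B=-0.3410, C=(l²−L²−A²−y'²−z²)/(2L)=0.0175
  √(A²+B²)=0.4288;  θ3 = -0.9193+1.5300 ≈ 0.6108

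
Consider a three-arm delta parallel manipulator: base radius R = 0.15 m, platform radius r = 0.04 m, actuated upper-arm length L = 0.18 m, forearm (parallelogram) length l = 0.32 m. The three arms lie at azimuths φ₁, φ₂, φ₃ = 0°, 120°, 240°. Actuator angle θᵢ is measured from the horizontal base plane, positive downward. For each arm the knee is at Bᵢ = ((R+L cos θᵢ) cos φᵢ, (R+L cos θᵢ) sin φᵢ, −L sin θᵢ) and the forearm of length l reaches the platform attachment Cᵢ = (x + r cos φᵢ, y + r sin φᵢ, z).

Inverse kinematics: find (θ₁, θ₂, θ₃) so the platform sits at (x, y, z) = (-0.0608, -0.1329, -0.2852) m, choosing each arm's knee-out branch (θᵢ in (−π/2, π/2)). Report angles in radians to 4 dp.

arm 1 (φ=0.0°): x'=-0.0608, y'=-0.1329
  A cos θ + B sin θ = C:  0.1708·cos θ + -0.2852·sin θ = -0.1616
  θ1 = atan2(B,A) + arccos(C/0.3324) = 1.0472
φ2=120.0° → target in arm frame (-0.0847, 0.1191)
  A cos θ + B sin θ = C:  0.1947·cos θ + -0.2852·sin θ = -0.1762
  √(A²+B²)=0.3453;  θ2 = -0.9718+2.1063 ≈ 1.1345
φ3=240.0° → target in arm frame (0.1455, 0.0138)
  A=-0.0355, B=-0.2852, C=(l²−L²−A²−y'²−z²)/(2L)=-0.0355
  γ=atan2(-0.2852,-0.0355)=-1.6946;  ψ=arccos(-0.1236)=1.6947;  θ3=γ+ψ≈0.0001

θ₁ = 1.0472, θ₂ = 1.1345, θ₃ = 0.0001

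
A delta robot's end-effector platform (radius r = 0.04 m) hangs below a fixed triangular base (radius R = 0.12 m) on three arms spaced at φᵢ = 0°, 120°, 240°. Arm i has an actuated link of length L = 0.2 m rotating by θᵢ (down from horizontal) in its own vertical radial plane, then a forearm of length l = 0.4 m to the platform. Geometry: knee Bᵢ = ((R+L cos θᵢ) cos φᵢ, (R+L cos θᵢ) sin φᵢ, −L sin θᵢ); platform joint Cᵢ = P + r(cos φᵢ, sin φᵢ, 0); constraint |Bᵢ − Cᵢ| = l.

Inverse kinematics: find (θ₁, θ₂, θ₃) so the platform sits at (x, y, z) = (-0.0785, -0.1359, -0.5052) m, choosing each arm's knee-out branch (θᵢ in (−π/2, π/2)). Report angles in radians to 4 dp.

φ1=0.0° → target in arm frame (-0.0785, -0.1359)
  A=0.1585, B=-0.5052, C=(l²−L²−A²−y'²−z²)/(2L)=-0.4470
  √(A²+B²)=0.5295;  θ1 = -1.2668+2.5761 ≈ 1.3093
arm 2 (φ=120.0°): x'=-0.0784, y'=0.1359
  A=0.1584, B=-0.5052, C=(l²−L²−A²−y'²−z²)/(2L)=-0.4470
  γ=atan2(-0.5052,0.1584)=-1.2669;  ψ=arccos(-0.8443)=2.5760;  θ2=γ+ψ≈1.3092
arm 3 (φ=240.0°): x'=0.1569, y'=0.0000
  A=-0.0769, B=-0.5052, C=(l²−L²−A²−y'²−z²)/(2L)=-0.3529
  √(A²+B²)=0.5110;  θ3 = -1.7219+2.3330 ≈ 0.6111

θ₁ = 1.3093, θ₂ = 1.3092, θ₃ = 0.6111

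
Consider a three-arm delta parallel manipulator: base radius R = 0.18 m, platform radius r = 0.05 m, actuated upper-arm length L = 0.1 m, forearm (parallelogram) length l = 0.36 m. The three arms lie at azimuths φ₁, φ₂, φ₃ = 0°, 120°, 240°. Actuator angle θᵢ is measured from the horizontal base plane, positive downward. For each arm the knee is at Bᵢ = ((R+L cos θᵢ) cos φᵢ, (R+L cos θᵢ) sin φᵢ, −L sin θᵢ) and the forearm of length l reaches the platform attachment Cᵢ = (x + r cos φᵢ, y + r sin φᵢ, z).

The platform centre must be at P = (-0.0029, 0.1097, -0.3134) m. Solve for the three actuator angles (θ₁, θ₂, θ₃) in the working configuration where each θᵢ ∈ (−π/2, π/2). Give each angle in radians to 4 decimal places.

rotate P by −φ1: (-0.0029, 0.1097, -0.3134)
  A cos θ + B sin θ = C:  0.1329·cos θ + -0.3134·sin θ = -0.0416
  √(A²+B²)=0.3404;  θ1 = -1.1697+1.6932 ≈ 0.5235
rotate P by −φ2: (0.0965, -0.0523, -0.3134)
  e−x'=0.0335;  (l²−L²−(e−x')²−y'²−z²)/2L = 0.0876
  γ=atan2(-0.3134,0.0335)=-1.4642;  ψ=arccos(0.2779)=1.2892;  θ2=γ+ψ≈-0.1749
φ3=240.0° → target in arm frame (-0.0936, -0.0574)
  A cos θ + B sin θ = C:  0.2236·cos θ + -0.3134·sin θ = -0.1594
  √(A²+B²)=0.3850;  θ3 = -0.9512+1.9978 ≈ 1.0466

θ₁ = 0.5235, θ₂ = -0.1749, θ₃ = 1.0466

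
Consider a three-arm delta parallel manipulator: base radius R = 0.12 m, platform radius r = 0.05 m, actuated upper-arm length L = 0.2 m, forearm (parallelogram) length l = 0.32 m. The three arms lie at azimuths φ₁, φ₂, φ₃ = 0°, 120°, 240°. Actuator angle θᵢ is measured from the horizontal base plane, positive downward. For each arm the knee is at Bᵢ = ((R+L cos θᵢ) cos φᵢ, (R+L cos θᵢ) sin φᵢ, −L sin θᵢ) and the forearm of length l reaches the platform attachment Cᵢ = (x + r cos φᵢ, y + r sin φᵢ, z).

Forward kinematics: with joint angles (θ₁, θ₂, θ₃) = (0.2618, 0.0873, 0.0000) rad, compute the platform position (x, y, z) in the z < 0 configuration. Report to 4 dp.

O1 = (0.2632·cos0.0°, 0.2632·sin0.0°, -0.0518) = (0.2632, 0.0000, -0.0518)
arm 2 at φ=120.0°: ρ2 = 0.2692;  O2 = (-0.1346, 0.2332, -0.0174)
arm 3 at φ=240.0°: ρ3 = 0.2700;  O3 = (-0.1350, -0.2338, 0.0000)
|O₂|²−|O₁|² = 0.0008;  |O₃|²−|O₁|² = 0.0010
[-0.7956 0.4663 0.0687]·P = 0.0008;  [-0.7964 -0.4677 0.1035]·P = 0.0010
Cramer: x(z) = -0.0011+0.1081z;  y(z) = -0.0001+0.0373z
sphere 1 gives Az²+Bz+C=0 with A=1.0131, B=0.0464, C=-0.0299;  B²−4AC=0.1231;  roots -0.1961, 0.1503;  negative root z = -0.1961
x = -0.0223, y = -0.0074

(-0.0223, -0.0074, -0.1961)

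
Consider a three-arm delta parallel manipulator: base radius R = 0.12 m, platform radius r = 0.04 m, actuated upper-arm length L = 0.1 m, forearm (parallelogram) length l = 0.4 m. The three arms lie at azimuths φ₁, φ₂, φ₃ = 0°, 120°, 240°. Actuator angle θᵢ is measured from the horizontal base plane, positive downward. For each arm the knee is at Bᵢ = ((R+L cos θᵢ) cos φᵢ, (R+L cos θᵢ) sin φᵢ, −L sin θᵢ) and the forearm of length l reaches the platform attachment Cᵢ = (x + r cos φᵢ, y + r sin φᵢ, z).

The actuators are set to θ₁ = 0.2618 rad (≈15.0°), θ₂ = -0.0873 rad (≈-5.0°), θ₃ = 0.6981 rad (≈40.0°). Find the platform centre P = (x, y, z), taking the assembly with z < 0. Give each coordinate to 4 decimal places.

arm 1 at φ=0.0°: (R−r)+L cos θ1 = 0.1766;  O1 = (0.1766, 0.0000, -0.0259)
O2 = (0.1796·cos120.0°, 0.1796·sin120.0°, 0.0087) = (-0.0898, 0.1556, 0.0087)
arm 3 at φ=240.0°: (R−r)+L cos θ3 = 0.1566;  O3 = (-0.0783, -0.1356, -0.0643)
|O₂|²−|O₁|² = 0.0005;  |O₃|²−|O₁|² = -0.0032
[-0.5328 0.3111 0.0692]·P = 0.0005;  [-0.5098 -0.2713 -0.0768]·P = -0.0032
det = 0.3031;  x = 0.0028+-0.0169z,  y = 0.0064+-0.2514z
into |P−O₁|² = l²: 1.0635z² + 0.0544z + -0.1291 = 0;  Δ = 0.5521;  z = -0.3749 or 0.3238 → z<0 root = -0.3749
x = 0.0092, y = 0.1007

(0.0092, 0.1007, -0.3749)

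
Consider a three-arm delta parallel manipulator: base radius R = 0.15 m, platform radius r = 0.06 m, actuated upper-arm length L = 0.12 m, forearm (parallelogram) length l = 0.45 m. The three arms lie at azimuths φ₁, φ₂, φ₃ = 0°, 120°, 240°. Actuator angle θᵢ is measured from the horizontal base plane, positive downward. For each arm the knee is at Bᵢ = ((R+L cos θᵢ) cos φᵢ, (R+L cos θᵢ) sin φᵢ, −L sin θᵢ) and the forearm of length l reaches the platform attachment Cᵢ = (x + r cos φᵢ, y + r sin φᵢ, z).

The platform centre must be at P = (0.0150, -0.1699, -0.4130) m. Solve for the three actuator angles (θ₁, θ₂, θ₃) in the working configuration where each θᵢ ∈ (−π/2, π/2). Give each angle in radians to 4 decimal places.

θ₁ = 0.3488, θ₂ = 0.9597, θ₃ = -0.1745

φ1=0.0° → target in arm frame (0.0150, -0.1699)
  e−x'=0.0750;  (l²−L²−(e−x')²−y'²−z²)/2L = -0.0707
  γ=atan2(-0.4130,0.0750)=-1.3912;  ψ=arccos(-0.1684)=1.7400;  θ1=γ+ψ≈0.3488
rotate P by −φ2: (-0.1546, 0.0720, -0.4130)
  A cos θ + B sin θ = C:  0.2446·cos θ + -0.4130·sin θ = -0.1979
  γ=atan2(-0.4130,0.2446)=-1.0360;  ψ=arccos(-0.4123)=1.9957;  θ2=γ+ψ≈0.9597
arm 3 (φ=240.0°): x'=0.1396, y'=0.0979
  e−x'=-0.0496;  (l²−L²−(e−x')²−y'²−z²)/2L = 0.0228
  √(A²+B²)=0.4160;  θ3 = -1.6904+1.5159 ≈ -0.1745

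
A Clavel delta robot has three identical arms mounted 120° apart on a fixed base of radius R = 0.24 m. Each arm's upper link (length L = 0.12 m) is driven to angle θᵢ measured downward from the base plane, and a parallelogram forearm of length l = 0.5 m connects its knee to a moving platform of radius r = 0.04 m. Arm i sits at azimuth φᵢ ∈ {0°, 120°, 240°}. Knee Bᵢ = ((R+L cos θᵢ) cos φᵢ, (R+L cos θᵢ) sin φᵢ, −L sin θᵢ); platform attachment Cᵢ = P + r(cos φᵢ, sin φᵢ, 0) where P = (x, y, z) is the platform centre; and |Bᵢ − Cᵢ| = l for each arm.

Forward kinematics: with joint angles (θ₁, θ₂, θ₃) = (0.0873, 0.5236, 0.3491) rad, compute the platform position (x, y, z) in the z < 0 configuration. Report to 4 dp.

φ1=0.0°: virtual centre (0.3195, 0.0000, -0.0105), radius l
φ2=120.0°: virtual centre (-0.1520, 0.2632, -0.0600), radius l
φ3=240.0°: virtual centre (-0.1564, -0.2709, -0.0410), radius l
|centre ₂|²−|centre ₁|² = -0.0062;  |centre ₃|²−|centre ₁|² = -0.0027
[-0.9430 0.5264 -0.0991]·P = -0.0062;  [-0.9518 -0.5417 -0.0612]·P = -0.0027
Cramer: x(z) = 0.0048-0.0849z;  y(z) = -0.0033+0.0362z
quadratic in z: (1.0085)z²+(0.0741)z+(-0.1508)=0, √Δ=0.7834 → z ∈ {-0.4252, 0.3517}; z = -0.4252 (taking z<0)
x = 0.0408, y = -0.0187

(0.0408, -0.0187, -0.4252)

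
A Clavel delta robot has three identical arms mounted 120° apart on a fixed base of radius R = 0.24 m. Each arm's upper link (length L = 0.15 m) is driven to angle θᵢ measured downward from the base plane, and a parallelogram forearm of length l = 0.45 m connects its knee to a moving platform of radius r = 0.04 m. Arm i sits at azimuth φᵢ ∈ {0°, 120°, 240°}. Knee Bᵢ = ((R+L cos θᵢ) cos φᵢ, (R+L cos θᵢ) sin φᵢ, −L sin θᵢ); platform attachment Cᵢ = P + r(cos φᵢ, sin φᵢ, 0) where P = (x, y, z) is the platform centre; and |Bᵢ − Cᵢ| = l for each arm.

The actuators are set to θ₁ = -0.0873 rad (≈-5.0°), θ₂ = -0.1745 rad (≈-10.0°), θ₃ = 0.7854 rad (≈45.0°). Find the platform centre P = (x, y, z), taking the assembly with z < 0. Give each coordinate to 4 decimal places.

(0.0434, 0.0875, -0.3051)

φ1=0.0°: virtual centre (0.3494, 0.0000, 0.0131), radius l
φ2=120.0°: virtual centre (-0.1739, 0.3011, 0.0260), radius l
S3 = (0.3061·cos240.0°, 0.3061·sin240.0°, -0.1061) = (-0.1530, -0.2651, -0.1061)
eliminate P² terms by subtracting sphere 1 from 2 and 3
linear system: -1.0466x+0.6023y = -0.0007−0.0259z; -1.0049x+-0.5301y = -0.0173−-0.2383z
det = 1.1601;  x = 0.0093+-0.1119z,  y = 0.0151+-0.2374z
into |P−S₁|² = l²: 1.0689z² + 0.0428z + -0.0864 = 0;  Δ = 0.3714;  z = -0.3051 or 0.2650 → z<0 root = -0.3051
x = 0.0434, y = 0.0875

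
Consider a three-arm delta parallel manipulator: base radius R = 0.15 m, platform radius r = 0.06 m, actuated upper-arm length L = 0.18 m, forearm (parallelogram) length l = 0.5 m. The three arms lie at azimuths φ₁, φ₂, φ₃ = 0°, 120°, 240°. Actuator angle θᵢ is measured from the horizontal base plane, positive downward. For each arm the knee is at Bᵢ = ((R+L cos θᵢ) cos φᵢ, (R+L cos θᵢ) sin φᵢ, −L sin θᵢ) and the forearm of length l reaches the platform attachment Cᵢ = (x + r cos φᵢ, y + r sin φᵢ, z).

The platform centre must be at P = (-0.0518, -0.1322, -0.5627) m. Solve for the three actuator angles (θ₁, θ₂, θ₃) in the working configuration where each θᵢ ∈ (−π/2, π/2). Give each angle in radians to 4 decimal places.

θ₁ = 0.9597, θ₂ = 1.0469, θ₃ = 0.4362

rotate P by −φ1: (-0.0518, -0.1322, -0.5627)
  A=0.1418, B=-0.5627, C=(l²−L²−A²−y'²−z²)/(2L)=-0.3795
  θ1 = atan2(B,A) + arccos(C/0.5803) = 0.9597
φ2=120.0° → target in arm frame (-0.0886, 0.1110)
  A cos θ + B sin θ = C:  0.1786·cos θ + -0.5627·sin θ = -0.3979
  γ=atan2(-0.5627,0.1786)=-1.2635;  ψ=arccos(-0.6740)=2.3104;  θ2=γ+ψ≈1.0469
arm 3 (φ=240.0°): x'=0.1404, y'=0.0212
  e−x'=-0.0504;  (l²−L²−(e−x')²−y'²−z²)/2L = -0.2834
  γ=atan2(-0.5627,-0.0504)=-1.6601;  ψ=arccos(-0.5016)=2.0963;  θ3=γ+ψ≈0.4362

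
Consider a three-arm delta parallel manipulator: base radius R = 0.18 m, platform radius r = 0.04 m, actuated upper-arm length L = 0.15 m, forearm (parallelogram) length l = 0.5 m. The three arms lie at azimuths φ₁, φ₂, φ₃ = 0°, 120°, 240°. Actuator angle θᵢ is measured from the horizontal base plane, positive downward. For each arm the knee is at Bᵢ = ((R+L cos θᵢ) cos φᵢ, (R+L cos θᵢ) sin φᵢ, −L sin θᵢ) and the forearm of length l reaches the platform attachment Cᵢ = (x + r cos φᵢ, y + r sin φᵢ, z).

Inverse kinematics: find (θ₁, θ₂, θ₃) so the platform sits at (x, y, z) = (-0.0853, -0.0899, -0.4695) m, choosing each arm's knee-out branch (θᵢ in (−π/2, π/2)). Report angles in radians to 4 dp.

arm 1 (φ=0.0°): x'=-0.0853, y'=-0.0899
  A=0.2253, B=-0.4695, C=(l²−L²−A²−y'²−z²)/(2L)=-0.1726
  γ=atan2(-0.4695,0.2253)=-1.1234;  ψ=arccos(-0.3314)=1.9086;  θ1=γ+ψ≈0.7852
arm 2 (φ=120.0°): x'=-0.0352, y'=0.1188
  A=0.1752, B=-0.4695, C=(l²−L²−A²−y'²−z²)/(2L)=-0.1258
  γ=atan2(-0.4695,0.1752)=-1.2136;  ψ=arccos(-0.2511)=1.8246;  θ2=γ+ψ≈0.6110
arm 3 (φ=240.0°): x'=0.1205, y'=-0.0289
  e−x'=0.0195;  (l²−L²−(e−x')²−y'²−z²)/2L = 0.0195
  γ=atan2(-0.4695,0.0195)=-1.5293;  ψ=arccos(0.0415)=1.5293;  θ3=γ+ψ≈0.0000

θ₁ = 0.7852, θ₂ = 0.6110, θ₃ = 0.0000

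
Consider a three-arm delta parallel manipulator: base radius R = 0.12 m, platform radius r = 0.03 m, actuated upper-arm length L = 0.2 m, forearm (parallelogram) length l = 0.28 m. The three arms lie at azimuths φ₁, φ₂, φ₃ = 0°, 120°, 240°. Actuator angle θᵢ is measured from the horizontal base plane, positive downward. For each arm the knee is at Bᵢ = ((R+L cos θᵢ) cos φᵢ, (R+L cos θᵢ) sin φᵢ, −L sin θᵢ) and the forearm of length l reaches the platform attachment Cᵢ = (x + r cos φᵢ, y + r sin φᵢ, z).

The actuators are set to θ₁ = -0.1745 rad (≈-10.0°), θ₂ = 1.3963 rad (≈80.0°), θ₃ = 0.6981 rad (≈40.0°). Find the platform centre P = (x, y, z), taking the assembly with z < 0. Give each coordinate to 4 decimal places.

(0.1291, -0.0952, -0.1760)

arm 1 at φ=0.0°: e+L cos θ1 = 0.2870;  S1 = (0.2870, 0.0000, 0.0347)
φ2=120.0°: virtual centre (-0.0624, 0.1080, -0.1970), radius l
S3 = (0.2432·cos240.0°, 0.2432·sin240.0°, -0.1286) = (-0.1216, -0.2106, -0.1286)
|S₂|²−|S₁|² = -0.0292;  |S₃|²−|S₁|² = -0.0079
[-0.6986 0.2160 -0.4634]·P = -0.0292;  [-0.8171 -0.4213 -0.3266]·P = -0.0079
det = 0.4708;  x = 0.0297+-0.5644z,  y = -0.0390+0.3196z
sphere 1 gives Az²+Bz+C=0 with A=1.4207, B=0.1960, C=-0.0095;  B²−4AC=0.0925;  roots -0.1760, 0.0380;  negative root z = -0.1760
x = 0.1291, y = -0.0952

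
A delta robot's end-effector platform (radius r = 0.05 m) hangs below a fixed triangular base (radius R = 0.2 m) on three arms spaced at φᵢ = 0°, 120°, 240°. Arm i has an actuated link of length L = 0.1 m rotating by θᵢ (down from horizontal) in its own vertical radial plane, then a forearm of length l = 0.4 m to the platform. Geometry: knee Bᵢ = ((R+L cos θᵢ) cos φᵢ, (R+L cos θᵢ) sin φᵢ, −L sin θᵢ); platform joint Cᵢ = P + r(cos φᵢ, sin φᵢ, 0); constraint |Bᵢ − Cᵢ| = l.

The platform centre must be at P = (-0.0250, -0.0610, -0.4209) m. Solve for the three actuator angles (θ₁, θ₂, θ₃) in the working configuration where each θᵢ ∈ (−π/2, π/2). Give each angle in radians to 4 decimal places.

rotate P by −φ1: (-0.0250, -0.0610, -0.4209)
  A=0.1750, B=-0.4209, C=(l²−L²−A²−y'²−z²)/(2L)=-0.3075
  γ=atan2(-0.4209,0.1750)=-1.1768;  ψ=arccos(-0.6746)=2.3113;  θ1=γ+ψ≈1.1345
arm 2 (φ=120.0°): x'=-0.0403, y'=0.0522
  A cos θ + B sin θ = C:  0.1903·cos θ + -0.4209·sin θ = -0.3305
  γ=atan2(-0.4209,0.1903)=-1.1461;  ψ=arccos(-0.7155)=2.3681;  θ2=γ+ψ≈1.2220
φ3=240.0° → target in arm frame (0.0653, 0.0088)
  A=0.0847, B=-0.4209, C=(l²−L²−A²−y'²−z²)/(2L)=-0.1720
  θ3 = atan2(B,A) + arccos(C/0.4293) = 0.6108

θ₁ = 1.1345, θ₂ = 1.2220, θ₃ = 0.6108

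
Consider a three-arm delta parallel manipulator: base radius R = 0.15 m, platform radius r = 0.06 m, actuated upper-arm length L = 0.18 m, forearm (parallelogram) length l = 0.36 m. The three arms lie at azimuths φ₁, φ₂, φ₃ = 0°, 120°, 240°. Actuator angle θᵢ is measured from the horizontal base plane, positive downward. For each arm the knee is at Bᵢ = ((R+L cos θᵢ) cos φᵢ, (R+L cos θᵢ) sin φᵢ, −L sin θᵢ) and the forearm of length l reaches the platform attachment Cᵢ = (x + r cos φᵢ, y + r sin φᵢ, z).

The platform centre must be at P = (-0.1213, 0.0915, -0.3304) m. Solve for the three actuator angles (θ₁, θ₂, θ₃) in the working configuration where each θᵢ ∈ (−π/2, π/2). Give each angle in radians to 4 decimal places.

arm 1 (φ=0.0°): x'=-0.1213, y'=0.0915
  e−x'=0.2113;  (l²−L²−(e−x')²−y'²−z²)/2L = -0.1805
  √(A²+B²)=0.3922;  θ1 = -1.0018+2.0491 ≈ 1.0473
rotate P by −φ2: (0.1399, 0.0593, -0.3304)
  A cos θ + B sin θ = C:  -0.0499·cos θ + -0.3304·sin θ = -0.0499
  √(A²+B²)=0.3341;  θ2 = -1.7207+1.7207 ≈ 0.0001
φ3=240.0° → target in arm frame (-0.0186, -0.1508)
  A cos θ + B sin θ = C:  0.1086·cos θ + -0.3304·sin θ = -0.1292
  γ=atan2(-0.3304,0.1086)=-1.2533;  ψ=arccos(-0.3714)=1.9513;  θ3=γ+ψ≈0.6980

θ₁ = 1.0473, θ₂ = 0.0001, θ₃ = 0.6980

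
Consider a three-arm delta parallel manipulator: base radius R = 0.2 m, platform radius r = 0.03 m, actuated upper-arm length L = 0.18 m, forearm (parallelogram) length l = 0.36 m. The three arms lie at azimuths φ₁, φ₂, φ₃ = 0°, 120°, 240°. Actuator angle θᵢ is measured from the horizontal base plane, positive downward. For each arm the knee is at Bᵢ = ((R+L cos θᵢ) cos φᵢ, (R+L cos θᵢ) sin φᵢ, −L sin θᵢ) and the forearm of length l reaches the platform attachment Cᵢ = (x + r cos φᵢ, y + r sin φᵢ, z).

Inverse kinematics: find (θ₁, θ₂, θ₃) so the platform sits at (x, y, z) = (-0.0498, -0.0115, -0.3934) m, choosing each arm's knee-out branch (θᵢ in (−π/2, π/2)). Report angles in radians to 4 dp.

φ1=0.0° → target in arm frame (-0.0498, -0.0115)
  A cos θ + B sin θ = C:  0.2198·cos θ + -0.3934·sin θ = -0.2945
  θ1 = atan2(B,A) + arccos(C/0.4506) = 1.2216
φ2=120.0° → target in arm frame (0.0149, 0.0489)
  A cos θ + B sin θ = C:  0.1551·cos θ + -0.3934·sin θ = -0.2333
  √(A²+B²)=0.4229;  θ2 = -1.1953+2.1553 ≈ 0.9599
arm 3 (φ=240.0°): x'=0.0349, y'=-0.0374
  e−x'=0.1351;  (l²−L²−(e−x')²−y'²−z²)/2L = -0.2145
  θ3 = atan2(B,A) + arccos(C/0.4160) = 0.8727

θ₁ = 1.2216, θ₂ = 0.9599, θ₃ = 0.8727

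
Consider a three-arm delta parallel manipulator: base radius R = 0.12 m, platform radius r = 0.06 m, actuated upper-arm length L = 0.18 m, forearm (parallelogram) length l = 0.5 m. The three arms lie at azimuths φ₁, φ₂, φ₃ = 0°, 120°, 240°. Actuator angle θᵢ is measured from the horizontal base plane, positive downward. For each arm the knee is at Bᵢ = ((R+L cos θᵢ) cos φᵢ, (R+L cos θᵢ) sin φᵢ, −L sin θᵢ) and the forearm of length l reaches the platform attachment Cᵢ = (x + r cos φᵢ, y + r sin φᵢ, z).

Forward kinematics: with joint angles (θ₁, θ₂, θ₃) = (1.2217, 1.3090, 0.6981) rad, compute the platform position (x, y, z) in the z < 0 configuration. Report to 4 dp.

(-0.0556, -0.1464, -0.6132)

φ1=0.0°: virtual centre (0.1216, 0.0000, -0.1691), radius l
S2 = (0.1066·cos120.0°, 0.1066·sin120.0°, -0.1739) = (-0.0533, 0.0923, -0.1739)
arm 3 at φ=240.0°: ρ3 = 0.1979;  S3 = (-0.0989, -0.1714, -0.1157)
eliminate P² terms by subtracting sphere 1 from 2 and 3
[-0.3497 0.1846 -0.0094]·P = -0.0018;  [-0.4410 -0.3428 0.1069]·P = 0.0092
det = 0.2013;  x = -0.0053+0.0819z,  y = -0.0199+0.2064z
sphere 1 gives Az²+Bz+C=0 with A=1.0493, B=0.3093, C=-0.2049;  B²−4AC=0.9556;  roots -0.6132, 0.3184;  negative root z = -0.6132
x = -0.0556, y = -0.1464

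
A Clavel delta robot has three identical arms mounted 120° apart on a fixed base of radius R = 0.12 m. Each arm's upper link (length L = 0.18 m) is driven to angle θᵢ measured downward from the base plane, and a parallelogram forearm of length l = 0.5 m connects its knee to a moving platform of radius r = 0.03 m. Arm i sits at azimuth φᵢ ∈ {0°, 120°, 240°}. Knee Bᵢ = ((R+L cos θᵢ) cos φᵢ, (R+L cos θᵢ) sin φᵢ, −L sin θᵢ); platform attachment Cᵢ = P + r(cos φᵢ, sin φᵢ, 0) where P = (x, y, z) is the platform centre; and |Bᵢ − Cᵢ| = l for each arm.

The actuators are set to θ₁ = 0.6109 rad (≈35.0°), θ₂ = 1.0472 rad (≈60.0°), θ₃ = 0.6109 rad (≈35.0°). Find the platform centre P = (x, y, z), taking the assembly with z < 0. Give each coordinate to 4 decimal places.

O1 = (0.2374·cos0.0°, 0.2374·sin0.0°, -0.1032) = (0.2374, 0.0000, -0.1032)
arm 2 at φ=120.0°: (R−r)+L cos θ2 = 0.1800;  O2 = (-0.0900, 0.1559, -0.1559)
O3 = (0.2374·cos240.0°, 0.2374·sin240.0°, -0.1032) = (-0.1187, -0.2056, -0.1032)
subtract pairs → two planes through P
linear system: -0.6549x+0.3118y = -0.0103−-0.1053z; -0.7123x+-0.4113y = 0.0000−0.0000z
Cramer: x(z) = 0.0087-0.0881z;  y(z) = -0.0150+0.1526z
into |P−O₁|² = l²: 1.0310z² + 0.2422z + -0.1868 = 0;  Δ = 0.8290;  z = -0.5590 or 0.3241 → z<0 root = -0.5590
x = 0.0579, y = -0.1003

(0.0579, -0.1003, -0.5590)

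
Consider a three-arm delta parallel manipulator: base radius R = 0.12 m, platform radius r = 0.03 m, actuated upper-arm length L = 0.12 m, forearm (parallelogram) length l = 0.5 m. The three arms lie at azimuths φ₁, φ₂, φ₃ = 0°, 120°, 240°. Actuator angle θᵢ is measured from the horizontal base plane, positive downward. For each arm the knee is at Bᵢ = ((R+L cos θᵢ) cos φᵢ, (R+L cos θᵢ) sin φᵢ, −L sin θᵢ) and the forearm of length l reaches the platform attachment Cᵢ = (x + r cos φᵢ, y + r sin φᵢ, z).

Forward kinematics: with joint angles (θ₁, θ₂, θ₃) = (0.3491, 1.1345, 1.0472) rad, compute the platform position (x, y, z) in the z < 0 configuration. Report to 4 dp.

(0.1464, -0.0163, -0.5376)

centre 1 = (0.2028·cos0.0°, 0.2028·sin0.0°, -0.0410) = (0.2028, 0.0000, -0.0410)
centre 2 = (0.1407·cos120.0°, 0.1407·sin120.0°, -0.1088) = (-0.0704, 0.1219, -0.1088)
φ3=240.0°: virtual centre (-0.0750, -0.1299, -0.1039), radius l
subtract pairs → two planes through P
plane₁₂: -0.5462x+0.2437y+-0.1354z = -0.0112
Cramer: x(z) = 0.0188-0.2374z;  y(z) = -0.0037+0.0236z
quadratic in z: (1.0569)z²+(0.1693)z+(-0.2145)=0, √Δ=0.9671 → z ∈ {-0.5376, 0.3774}; z = -0.5376 (taking z<0)
x = 0.1464, y = -0.0163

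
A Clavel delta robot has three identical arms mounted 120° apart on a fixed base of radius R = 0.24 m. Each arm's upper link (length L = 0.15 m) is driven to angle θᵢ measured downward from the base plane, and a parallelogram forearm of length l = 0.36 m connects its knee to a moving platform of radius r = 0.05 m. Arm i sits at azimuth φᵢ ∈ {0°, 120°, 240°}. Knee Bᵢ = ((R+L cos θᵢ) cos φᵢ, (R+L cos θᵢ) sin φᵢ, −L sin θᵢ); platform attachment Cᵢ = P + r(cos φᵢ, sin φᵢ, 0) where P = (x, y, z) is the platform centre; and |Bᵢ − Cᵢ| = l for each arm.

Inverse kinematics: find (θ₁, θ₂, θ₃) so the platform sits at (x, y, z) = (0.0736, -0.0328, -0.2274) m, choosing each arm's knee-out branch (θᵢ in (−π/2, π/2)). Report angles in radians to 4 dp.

arm 1 (φ=0.0°): x'=0.0736, y'=-0.0328
  A=0.1164, B=-0.2274, C=(l²−L²−A²−y'²−z²)/(2L)=0.1359
  θ1 = atan2(B,A) + arccos(C/0.2555) = -0.0878
arm 2 (φ=120.0°): x'=-0.0652, y'=-0.0473
  A=0.2552, B=-0.2274, C=(l²−L²−A²−y'²−z²)/(2L)=-0.0399
  √(A²+B²)=0.3418;  θ2 = -0.7278+1.6879 ≈ 0.9601
rotate P by −φ3: (-0.0084, 0.0801, -0.2274)
  A=0.1984, B=-0.2274, C=(l²−L²−A²−y'²−z²)/(2L)=0.0320
  θ3 = atan2(B,A) + arccos(C/0.3018) = 0.6111

θ₁ = -0.0878, θ₂ = 0.9601, θ₃ = 0.6111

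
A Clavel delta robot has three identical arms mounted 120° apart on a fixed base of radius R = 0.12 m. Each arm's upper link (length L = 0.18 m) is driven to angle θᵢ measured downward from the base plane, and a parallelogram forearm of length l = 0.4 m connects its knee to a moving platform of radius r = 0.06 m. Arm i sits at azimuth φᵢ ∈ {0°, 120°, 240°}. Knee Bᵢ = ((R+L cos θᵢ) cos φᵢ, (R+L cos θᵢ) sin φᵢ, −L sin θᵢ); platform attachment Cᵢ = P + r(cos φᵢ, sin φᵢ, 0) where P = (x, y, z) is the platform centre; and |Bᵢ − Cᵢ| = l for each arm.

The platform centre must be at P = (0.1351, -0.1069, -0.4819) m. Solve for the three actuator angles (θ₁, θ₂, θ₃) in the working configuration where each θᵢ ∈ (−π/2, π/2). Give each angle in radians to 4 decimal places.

θ₁ = 0.6112, θ₂ = 1.3966, θ₃ = 0.9601

rotate P by −φ1: (0.1351, -0.1069, -0.4819)
  A=-0.0751, B=-0.4819, C=(l²−L²−A²−y'²−z²)/(2L)=-0.3380
  θ1 = atan2(B,A) + arccos(C/0.4877) = 0.6112
arm 2 (φ=120.0°): x'=-0.1601, y'=-0.0636
  A=0.2201, B=-0.4819, C=(l²−L²−A²−y'²−z²)/(2L)=-0.4365
  √(A²+B²)=0.5298;  θ2 = -1.1423+2.5389 ≈ 1.3966
rotate P by −φ3: (0.0250, 0.1705, -0.4819)
  e−x'=0.0350;  (l²−L²−(e−x')²−y'²−z²)/2L = -0.3747
  γ=atan2(-0.4819,0.0350)=-1.4984;  ψ=arccos(-0.7756)=2.4584;  θ3=γ+ψ≈0.9601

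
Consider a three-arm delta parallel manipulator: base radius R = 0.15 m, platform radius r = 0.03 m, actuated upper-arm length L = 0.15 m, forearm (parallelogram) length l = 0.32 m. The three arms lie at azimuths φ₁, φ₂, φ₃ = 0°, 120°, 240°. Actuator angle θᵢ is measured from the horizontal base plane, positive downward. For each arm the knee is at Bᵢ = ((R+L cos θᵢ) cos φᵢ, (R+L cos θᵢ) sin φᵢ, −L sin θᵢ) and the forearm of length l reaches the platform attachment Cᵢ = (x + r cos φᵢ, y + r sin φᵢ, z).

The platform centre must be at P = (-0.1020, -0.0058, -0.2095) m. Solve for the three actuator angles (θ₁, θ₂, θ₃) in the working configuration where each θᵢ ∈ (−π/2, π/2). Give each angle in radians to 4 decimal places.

rotate P by −φ1: (-0.1020, -0.0058, -0.2095)
  A=0.2220, B=-0.2095, C=(l²−L²−A²−y'²−z²)/(2L)=-0.0444
  √(A²+B²)=0.3052;  θ1 = -0.7564+1.7166 ≈ 0.9602
φ2=120.0° → target in arm frame (0.0460, 0.0912)
  A cos θ + B sin θ = C:  0.0740·cos θ + -0.2095·sin θ = 0.0740
  γ=atan2(-0.2095,0.0740)=-1.2312;  ψ=arccos(0.3331)=1.2312;  θ2=γ+ψ≈0.0000
rotate P by −φ3: (0.0560, -0.0854, -0.2095)
  e−x'=0.0640;  (l²−L²−(e−x')²−y'²−z²)/2L = 0.0821
  √(A²+B²)=0.2191;  θ3 = -1.2744+1.1868 ≈ -0.0876

θ₁ = 0.9602, θ₂ = 0.0000, θ₃ = -0.0876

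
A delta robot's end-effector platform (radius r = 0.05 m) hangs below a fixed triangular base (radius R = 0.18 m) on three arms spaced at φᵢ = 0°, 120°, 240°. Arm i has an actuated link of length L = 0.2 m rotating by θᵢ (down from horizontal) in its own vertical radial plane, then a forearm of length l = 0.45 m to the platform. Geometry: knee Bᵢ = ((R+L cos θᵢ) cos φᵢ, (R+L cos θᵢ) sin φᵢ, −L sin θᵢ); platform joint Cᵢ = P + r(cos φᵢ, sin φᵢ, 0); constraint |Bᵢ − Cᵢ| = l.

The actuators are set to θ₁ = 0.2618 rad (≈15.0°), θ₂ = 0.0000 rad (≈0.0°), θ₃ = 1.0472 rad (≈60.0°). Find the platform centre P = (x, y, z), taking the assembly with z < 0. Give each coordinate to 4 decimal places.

(0.0557, 0.1659, -0.3734)

S1 = (0.3232·cos0.0°, 0.3232·sin0.0°, -0.0518) = (0.3232, 0.0000, -0.0518)
S2 = (0.3300·cos120.0°, 0.3300·sin120.0°, 0.0000) = (-0.1650, 0.2858, 0.0000)
φ3=240.0°: virtual centre (-0.1150, -0.1992, -0.1732), radius l
eliminate P² terms by subtracting sphere 1 from 2 and 3
linear system: -0.9764x+0.5716y = 0.0018−0.1035z; -0.8764x+-0.3984y = -0.0242−-0.2429z
det = 0.8899;  x = 0.0148+-0.1097z,  y = 0.0283+-0.3684z
quadratic in z: (1.1478)z²+(0.1503)z+(-0.1039)=0, √Δ=0.7068 → z ∈ {-0.3734, 0.2424}; z = -0.3734 (taking z<0)
x = 0.0557, y = 0.1659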